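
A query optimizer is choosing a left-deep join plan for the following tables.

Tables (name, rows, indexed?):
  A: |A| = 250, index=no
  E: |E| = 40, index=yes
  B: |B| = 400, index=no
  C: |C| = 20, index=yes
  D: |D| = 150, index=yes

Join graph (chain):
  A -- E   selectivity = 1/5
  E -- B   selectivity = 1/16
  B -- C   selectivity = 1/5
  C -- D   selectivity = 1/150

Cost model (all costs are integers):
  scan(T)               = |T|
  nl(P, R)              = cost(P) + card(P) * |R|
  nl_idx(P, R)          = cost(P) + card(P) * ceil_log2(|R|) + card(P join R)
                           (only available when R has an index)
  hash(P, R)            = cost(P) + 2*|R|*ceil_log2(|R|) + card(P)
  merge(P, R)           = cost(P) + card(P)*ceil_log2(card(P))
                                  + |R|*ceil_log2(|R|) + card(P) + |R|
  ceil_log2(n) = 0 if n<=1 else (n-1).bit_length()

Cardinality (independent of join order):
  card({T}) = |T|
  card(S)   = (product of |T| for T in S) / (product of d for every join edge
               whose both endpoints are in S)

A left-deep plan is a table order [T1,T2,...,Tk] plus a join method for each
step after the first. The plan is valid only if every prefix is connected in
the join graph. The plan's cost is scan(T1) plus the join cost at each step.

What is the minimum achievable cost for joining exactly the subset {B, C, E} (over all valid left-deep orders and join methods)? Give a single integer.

2480

Selinger DP over subsets of {B,C,E}:
  {E}: scan cost=40, card=40
  {B}: scan cost=400, card=400
  {C}: scan cost=20, card=20
  {BE}: card=1000; try (E,hash)→1280, (E,nl_idx)→3800, (B,merge)→4320, (E,merge)→4680, (B,hash)→7280, (B,nl)→16040 …(+1); best=1280 via (E,hash)
  {BC}: card=1600; try (C,hash)→1000, (C,nl_idx)→4000, (B,merge)→4140, (C,merge)→4520, (B,hash)→7240, (B,nl)→8020 …(+1); best=1000 via (C,hash)
  {BCE}: card=4000; try (C,hash)→2480, (E,hash)→3080, (C,nl_idx)→10280, (C,merge)→12400, (E,nl_idx)→14600, (E,merge)→20480 …(+2); best=2480 via (C,hash)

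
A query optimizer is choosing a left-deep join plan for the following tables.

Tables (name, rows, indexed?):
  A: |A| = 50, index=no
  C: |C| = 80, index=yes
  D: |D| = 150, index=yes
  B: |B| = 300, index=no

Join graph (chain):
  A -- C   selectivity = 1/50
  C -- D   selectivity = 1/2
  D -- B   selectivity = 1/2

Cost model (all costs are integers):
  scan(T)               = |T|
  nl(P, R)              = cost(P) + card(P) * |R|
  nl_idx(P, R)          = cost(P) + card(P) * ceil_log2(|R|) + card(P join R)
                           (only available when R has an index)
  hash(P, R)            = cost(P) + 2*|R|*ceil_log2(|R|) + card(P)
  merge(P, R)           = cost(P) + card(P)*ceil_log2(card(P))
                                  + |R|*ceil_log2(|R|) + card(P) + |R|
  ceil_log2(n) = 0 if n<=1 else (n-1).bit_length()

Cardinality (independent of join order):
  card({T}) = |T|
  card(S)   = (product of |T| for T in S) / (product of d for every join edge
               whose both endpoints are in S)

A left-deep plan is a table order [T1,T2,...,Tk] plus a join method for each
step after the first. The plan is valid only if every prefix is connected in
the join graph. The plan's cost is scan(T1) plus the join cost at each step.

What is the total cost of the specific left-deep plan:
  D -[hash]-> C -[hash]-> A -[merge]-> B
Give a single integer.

step 1: scan D: cost=150, card=150
step 2: join C via hash
    card(P join C) = 150*80/(2) = 6000
    cost = 150 + 2*80*7 + 150 = 1420
step 3: join A via hash
    card(P join A) = 6000*50/(50) = 6000
    cost = 1420 + 2*50*6 + 6000 = 8020
step 4: join B via merge
    card(P join B) = 6000*300/(2) = 900000
    cost = 8020 + 6000*13 + 300*9 + 6000 + 300 = 95020

95020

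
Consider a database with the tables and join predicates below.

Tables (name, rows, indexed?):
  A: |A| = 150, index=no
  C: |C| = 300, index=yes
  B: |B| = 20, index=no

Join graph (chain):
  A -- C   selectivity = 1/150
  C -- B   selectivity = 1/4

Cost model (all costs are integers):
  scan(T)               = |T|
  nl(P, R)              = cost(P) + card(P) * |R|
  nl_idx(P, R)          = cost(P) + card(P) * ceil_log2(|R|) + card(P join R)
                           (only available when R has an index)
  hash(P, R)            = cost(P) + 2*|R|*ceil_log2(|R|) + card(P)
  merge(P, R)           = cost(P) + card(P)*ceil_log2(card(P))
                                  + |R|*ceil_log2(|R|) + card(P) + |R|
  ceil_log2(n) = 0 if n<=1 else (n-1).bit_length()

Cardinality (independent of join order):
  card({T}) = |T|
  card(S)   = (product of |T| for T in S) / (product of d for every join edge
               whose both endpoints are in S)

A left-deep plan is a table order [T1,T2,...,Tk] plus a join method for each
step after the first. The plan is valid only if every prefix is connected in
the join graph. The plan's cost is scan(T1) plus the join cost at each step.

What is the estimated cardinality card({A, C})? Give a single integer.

Tables in S: A(150), C(300)
Edges inside S: A-C(d=150)
numerator = 150 * 300 = 45000
denominator = 150 = 150
card(S) = 45000 / 150 = 300

300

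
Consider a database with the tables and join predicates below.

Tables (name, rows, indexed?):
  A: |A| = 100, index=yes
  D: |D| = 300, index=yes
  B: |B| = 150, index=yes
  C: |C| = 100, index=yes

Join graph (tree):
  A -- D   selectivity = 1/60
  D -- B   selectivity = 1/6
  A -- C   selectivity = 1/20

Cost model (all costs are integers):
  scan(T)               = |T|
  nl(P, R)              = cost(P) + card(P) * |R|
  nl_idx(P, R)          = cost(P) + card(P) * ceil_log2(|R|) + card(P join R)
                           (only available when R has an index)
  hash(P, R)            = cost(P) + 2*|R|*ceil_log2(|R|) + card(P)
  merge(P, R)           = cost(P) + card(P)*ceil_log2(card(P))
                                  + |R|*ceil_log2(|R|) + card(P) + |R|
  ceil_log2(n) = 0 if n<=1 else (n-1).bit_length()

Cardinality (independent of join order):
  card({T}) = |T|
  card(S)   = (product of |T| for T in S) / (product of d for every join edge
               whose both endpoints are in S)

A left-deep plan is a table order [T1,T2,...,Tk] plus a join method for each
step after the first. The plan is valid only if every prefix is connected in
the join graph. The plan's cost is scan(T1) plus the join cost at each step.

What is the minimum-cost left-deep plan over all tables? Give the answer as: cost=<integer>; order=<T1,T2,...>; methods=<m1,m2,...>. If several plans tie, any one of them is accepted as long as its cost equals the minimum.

cost=8300; order=A,D,C,B; methods=nl_idx,hash,hash

Selinger DP (subsets sized 1..n):
  {A}: scan cost=100, card=100
  {D}: scan cost=300, card=300
  {B}: scan cost=150, card=150
  {C}: scan cost=100, card=100
  {AD}: card=500; try (D,nl_idx)→1500, (A,hash)→2000, (A,nl_idx)→2900, (D,merge)→3900, (A,merge)→4100, (D,hash)→5600 …(+2); best=1500 via (D,nl_idx)
  {AC}: card=500; try (C,nl_idx)→1300, (A,nl_idx)→1300, (C,hash)→1600, (A,hash)→1600, (C,merge)→1700, (A,merge)→1700 …(+2); best=1300 via (C,nl_idx)
  {BD}: card=7500; try (B,hash)→3000, (D,merge)→4500, (B,merge)→4650, (D,hash)→5700, (D,nl_idx)→9000, (B,nl_idx)→10200 …(+2); best=3000 via (B,hash)
  {ABD}: card=12500; try (B,hash)→4400, (B,merge)→7850, (A,hash)→11900, (B,nl_idx)→18000, (A,nl_idx)→68000, (B,nl)→76500 …(+2); best=4400 via (B,hash)
  {ACD}: card=2500; try (C,hash)→3400, (D,hash)→7200, (C,merge)→7300, (C,nl_idx)→7500, (D,nl_idx)→8300, (D,merge)→9300 …(+2); best=3400 via (C,hash)
  {ABCD}: card=62500; try (B,hash)→8300, (C,hash)→18300, (B,merge)→37250, (B,nl_idx)→85900, (C,nl_idx)→154400, (C,merge)→192700 …(+2); best=8300 via (B,hash)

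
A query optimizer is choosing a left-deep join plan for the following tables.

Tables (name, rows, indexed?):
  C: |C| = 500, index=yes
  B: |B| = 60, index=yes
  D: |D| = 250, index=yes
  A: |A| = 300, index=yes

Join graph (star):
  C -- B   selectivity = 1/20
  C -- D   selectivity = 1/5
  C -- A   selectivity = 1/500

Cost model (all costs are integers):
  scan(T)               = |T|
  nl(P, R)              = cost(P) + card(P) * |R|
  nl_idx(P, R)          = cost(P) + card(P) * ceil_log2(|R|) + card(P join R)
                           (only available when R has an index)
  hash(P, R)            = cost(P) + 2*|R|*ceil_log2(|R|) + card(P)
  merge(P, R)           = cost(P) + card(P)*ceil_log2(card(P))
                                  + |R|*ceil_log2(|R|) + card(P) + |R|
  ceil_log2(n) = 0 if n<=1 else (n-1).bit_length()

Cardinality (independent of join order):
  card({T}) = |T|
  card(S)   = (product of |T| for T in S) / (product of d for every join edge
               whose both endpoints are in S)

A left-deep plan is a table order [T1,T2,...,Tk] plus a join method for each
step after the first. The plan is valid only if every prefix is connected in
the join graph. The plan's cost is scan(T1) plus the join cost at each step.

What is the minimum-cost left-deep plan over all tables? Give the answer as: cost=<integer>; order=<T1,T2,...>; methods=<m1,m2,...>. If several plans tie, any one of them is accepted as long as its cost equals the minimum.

cost=9220; order=A,C,B,D; methods=nl_idx,hash,hash

Selinger DP (subsets sized 1..n):
  {C}: scan cost=500, card=500
  {B}: scan cost=60, card=60
  {D}: scan cost=250, card=250
  {A}: scan cost=300, card=300
  {BC}: card=1500; try (B,hash)→1720, (C,nl_idx)→2100, (B,nl_idx)→5000, (C,merge)→5480, (B,merge)→5920, (C,hash)→9120 …(+2); best=1720 via (B,hash)
  {CD}: card=25000; try (D,hash)→5000, (C,merge)→7500, (D,merge)→7750, (C,hash)→9500, (C,nl_idx)→27500, (D,nl_idx)→29500 …(+2); best=5000 via (D,hash)
  {AC}: card=300; try (C,nl_idx)→3300, (A,nl_idx)→5300, (A,hash)→6400, (C,merge)→8300, (A,merge)→8500, (C,hash)→9600 …(+2); best=3300 via (C,nl_idx)
  {BCD}: card=75000; try (D,hash)→7220, (D,merge)→21970, (B,hash)→30720, (D,nl_idx)→88720, (B,nl_idx)→230000, (D,nl)→376720 …(+2); best=7220 via (D,hash)
  {ABC}: card=900; try (B,hash)→4320, (B,nl_idx)→6000, (B,merge)→6720, (A,hash)→8620, (A,nl_idx)→16120, (B,nl)→21300 …(+2); best=4320 via (B,hash)
  {ACD}: card=15000; try (D,hash)→7600, (D,merge)→8550, (D,nl_idx)→20700, (A,hash)→35400, (D,nl)→78300, (A,nl_idx)→245000 …(+2); best=7600 via (D,hash)
  {ABCD}: card=45000; try (D,hash)→9220, (D,merge)→16470, (B,hash)→23320, (D,nl_idx)→56520, (A,hash)→87620, (B,nl_idx)→142600 …(+6); best=9220 via (D,hash)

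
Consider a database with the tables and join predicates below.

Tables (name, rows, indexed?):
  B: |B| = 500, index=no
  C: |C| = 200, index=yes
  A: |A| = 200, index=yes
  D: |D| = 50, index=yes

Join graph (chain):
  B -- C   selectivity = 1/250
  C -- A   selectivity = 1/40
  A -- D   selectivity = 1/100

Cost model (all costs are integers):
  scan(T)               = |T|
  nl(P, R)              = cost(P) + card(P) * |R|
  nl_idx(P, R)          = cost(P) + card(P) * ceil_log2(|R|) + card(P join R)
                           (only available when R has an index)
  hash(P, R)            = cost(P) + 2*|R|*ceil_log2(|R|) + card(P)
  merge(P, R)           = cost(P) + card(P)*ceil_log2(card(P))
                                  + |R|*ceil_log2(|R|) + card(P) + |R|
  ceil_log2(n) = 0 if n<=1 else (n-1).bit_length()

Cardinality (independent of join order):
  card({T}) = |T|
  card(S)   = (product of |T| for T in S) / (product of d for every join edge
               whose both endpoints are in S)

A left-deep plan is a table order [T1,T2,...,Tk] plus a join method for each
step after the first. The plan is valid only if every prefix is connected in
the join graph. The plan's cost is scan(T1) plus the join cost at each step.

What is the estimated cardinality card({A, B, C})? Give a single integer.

Tables in S: A(200), B(500), C(200)
Edges inside S: B-C(d=250), C-A(d=40)
numerator = 200 * 500 * 200 = 20000000
denominator = 250 * 40 = 10000
card(S) = 20000000 / 10000 = 2000

2000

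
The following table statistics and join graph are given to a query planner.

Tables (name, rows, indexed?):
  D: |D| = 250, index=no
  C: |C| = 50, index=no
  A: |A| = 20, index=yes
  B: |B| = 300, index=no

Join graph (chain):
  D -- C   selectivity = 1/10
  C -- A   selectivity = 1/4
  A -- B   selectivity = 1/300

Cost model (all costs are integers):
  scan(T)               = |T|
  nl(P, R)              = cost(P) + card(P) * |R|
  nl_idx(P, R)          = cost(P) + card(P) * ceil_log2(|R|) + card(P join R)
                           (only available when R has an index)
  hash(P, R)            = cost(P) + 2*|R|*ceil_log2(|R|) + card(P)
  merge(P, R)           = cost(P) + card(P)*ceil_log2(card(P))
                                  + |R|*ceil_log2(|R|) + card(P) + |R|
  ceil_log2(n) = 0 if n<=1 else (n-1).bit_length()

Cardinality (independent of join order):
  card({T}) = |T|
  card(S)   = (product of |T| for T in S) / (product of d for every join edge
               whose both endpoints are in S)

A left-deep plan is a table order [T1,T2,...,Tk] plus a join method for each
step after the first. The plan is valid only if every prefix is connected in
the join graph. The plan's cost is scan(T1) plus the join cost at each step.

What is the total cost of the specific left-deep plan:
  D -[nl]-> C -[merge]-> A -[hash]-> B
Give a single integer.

step 1: scan D: cost=250, card=250
step 2: join C via nl
    card(P join C) = 250*50/(10) = 1250
    cost = 250 + 250*50 = 12750
step 3: join A via merge
    card(P join A) = 1250*20/(4) = 6250
    cost = 12750 + 1250*11 + 20*5 + 1250 + 20 = 27870
step 4: join B via hash
    card(P join B) = 6250*300/(300) = 6250
    cost = 27870 + 2*300*9 + 6250 = 39520

39520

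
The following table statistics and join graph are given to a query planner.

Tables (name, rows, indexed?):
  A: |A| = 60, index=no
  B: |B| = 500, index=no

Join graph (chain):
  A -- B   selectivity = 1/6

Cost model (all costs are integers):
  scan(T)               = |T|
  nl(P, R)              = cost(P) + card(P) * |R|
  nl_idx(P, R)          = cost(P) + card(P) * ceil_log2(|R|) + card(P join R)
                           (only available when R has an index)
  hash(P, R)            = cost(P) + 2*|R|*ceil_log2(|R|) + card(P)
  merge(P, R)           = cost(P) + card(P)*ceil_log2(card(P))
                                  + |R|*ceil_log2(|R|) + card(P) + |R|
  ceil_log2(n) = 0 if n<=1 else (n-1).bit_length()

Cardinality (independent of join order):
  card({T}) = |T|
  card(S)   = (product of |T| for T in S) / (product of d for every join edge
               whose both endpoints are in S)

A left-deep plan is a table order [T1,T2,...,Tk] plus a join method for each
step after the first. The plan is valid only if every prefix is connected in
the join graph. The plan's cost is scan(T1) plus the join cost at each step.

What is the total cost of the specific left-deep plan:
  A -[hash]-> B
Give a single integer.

9120

step 1: scan A: cost=60, card=60
step 2: join B via hash
    card(P join B) = 60*500/(6) = 5000
    cost = 60 + 2*500*9 + 60 = 9120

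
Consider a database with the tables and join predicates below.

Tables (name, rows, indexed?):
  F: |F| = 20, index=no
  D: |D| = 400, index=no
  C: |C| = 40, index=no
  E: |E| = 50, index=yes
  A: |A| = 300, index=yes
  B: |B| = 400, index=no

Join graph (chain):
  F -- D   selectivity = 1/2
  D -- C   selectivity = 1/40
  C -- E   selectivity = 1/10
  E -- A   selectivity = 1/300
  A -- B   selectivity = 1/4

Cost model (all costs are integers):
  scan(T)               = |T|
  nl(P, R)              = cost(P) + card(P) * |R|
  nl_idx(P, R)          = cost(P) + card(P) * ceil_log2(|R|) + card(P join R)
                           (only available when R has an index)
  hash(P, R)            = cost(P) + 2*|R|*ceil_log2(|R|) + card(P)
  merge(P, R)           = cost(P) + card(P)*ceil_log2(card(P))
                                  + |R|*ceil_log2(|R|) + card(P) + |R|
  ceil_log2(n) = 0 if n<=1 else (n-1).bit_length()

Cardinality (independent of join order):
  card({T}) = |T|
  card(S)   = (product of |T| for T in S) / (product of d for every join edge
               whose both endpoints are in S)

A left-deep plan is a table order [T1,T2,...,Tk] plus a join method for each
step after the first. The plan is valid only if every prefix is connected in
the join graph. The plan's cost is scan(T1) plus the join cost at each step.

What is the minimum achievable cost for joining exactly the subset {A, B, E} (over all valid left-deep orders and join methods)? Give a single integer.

Selinger DP over subsets of {A,B,E}:
  {E}: scan cost=50, card=50
  {A}: scan cost=300, card=300
  {B}: scan cost=400, card=400
  {AE}: card=50; try (A,nl_idx)→550, (E,hash)→1200, (E,nl_idx)→2150, (A,merge)→3400, (E,merge)→3650, (A,hash)→5500 …(+2); best=550 via (A,nl_idx)
  {AB}: card=30000; try (A,hash)→6200, (B,merge)→7300, (A,merge)→7400, (B,hash)→7800, (A,nl_idx)→34000, (B,nl)→120300 …(+1); best=6200 via (A,hash)
  {ABE}: card=5000; try (B,merge)→4900, (B,hash)→7800, (B,nl)→20550, (E,hash)→36800, (E,nl_idx)→191200, (E,merge)→486550 …(+1); best=4900 via (B,merge)

4900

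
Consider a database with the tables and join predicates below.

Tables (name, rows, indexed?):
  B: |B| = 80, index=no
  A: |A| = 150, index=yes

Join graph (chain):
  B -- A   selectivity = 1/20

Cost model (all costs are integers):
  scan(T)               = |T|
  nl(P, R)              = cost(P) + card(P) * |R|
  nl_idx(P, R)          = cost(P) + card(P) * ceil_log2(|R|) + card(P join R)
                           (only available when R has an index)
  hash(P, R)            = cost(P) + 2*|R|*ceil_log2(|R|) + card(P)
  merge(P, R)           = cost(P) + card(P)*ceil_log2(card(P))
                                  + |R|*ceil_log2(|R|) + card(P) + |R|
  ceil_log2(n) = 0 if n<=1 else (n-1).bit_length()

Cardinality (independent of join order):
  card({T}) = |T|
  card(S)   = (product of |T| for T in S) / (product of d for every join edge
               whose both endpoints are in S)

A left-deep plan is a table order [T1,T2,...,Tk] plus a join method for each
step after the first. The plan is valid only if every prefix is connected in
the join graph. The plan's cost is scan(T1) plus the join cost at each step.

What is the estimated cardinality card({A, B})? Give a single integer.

600

Tables in S: A(150), B(80)
Edges inside S: B-A(d=20)
numerator = 150 * 80 = 12000
denominator = 20 = 20
card(S) = 12000 / 20 = 600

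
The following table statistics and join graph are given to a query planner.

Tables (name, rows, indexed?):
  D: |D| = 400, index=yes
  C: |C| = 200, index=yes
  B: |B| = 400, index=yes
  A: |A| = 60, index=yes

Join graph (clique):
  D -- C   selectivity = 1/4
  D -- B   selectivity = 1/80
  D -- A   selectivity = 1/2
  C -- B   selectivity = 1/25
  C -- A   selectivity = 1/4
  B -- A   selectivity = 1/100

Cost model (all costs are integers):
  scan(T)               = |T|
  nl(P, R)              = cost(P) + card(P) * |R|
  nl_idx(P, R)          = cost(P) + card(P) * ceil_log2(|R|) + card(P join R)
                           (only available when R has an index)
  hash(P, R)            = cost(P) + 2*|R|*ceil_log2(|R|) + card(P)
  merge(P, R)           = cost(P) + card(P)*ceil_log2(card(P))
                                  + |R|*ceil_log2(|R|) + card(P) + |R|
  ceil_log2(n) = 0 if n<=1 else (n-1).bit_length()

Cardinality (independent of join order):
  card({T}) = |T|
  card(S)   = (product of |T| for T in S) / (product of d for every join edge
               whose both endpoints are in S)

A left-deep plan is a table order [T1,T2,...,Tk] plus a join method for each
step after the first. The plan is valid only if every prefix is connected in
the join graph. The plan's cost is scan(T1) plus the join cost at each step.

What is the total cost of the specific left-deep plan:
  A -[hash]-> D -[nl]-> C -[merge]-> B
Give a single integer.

5261320

step 1: scan A: cost=60, card=60
step 2: join D via hash
    card(P join D) = 60*400/(2) = 12000
    cost = 60 + 2*400*9 + 60 = 7320
step 3: join C via nl
    card(P join C) = 12000*200/(4*4) = 150000
    cost = 7320 + 12000*200 = 2407320
step 4: join B via merge
    card(P join B) = 150000*400/(80*25*100) = 300
    cost = 2407320 + 150000*18 + 400*9 + 150000 + 400 = 5261320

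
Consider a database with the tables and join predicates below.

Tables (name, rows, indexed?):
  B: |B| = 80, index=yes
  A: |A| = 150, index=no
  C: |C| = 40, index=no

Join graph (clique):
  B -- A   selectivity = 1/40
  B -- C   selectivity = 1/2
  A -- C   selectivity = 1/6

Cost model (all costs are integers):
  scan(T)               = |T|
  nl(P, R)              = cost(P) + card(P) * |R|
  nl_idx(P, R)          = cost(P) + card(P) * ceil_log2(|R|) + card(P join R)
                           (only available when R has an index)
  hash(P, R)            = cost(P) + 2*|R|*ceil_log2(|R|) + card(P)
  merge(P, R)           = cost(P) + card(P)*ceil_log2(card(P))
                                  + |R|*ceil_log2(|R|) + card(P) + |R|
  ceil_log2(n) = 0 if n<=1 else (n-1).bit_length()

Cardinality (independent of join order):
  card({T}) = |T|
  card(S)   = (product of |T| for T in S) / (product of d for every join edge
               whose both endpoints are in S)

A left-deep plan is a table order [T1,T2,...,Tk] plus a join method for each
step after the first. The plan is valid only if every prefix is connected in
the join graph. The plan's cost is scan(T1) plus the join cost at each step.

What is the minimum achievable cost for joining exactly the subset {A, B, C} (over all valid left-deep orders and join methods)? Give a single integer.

Selinger DP over subsets of {A,B,C}:
  {B}: scan cost=80, card=80
  {A}: scan cost=150, card=150
  {C}: scan cost=40, card=40
  {AB}: card=300; try (B,hash)→1420, (B,nl_idx)→1500, (A,merge)→2070, (B,merge)→2140, (A,hash)→2560, (A,nl)→12080 …(+1); best=1420 via (B,hash)
  {BC}: card=1600; try (C,hash)→640, (B,merge)→960, (C,merge)→1000, (B,hash)→1200, (B,nl_idx)→1920, (B,nl)→3240 …(+1); best=640 via (C,hash)
  {AC}: card=1000; try (C,hash)→780, (A,merge)→1670, (C,merge)→1780, (A,hash)→2480, (A,nl)→6040, (C,nl)→6150; best=780 via (C,hash)
  {ABC}: card=1000; try (C,hash)→2200, (B,hash)→2900, (A,hash)→4640, (C,merge)→4700, (B,nl_idx)→8780, (B,merge)→12420 …(+4); best=2200 via (C,hash)

2200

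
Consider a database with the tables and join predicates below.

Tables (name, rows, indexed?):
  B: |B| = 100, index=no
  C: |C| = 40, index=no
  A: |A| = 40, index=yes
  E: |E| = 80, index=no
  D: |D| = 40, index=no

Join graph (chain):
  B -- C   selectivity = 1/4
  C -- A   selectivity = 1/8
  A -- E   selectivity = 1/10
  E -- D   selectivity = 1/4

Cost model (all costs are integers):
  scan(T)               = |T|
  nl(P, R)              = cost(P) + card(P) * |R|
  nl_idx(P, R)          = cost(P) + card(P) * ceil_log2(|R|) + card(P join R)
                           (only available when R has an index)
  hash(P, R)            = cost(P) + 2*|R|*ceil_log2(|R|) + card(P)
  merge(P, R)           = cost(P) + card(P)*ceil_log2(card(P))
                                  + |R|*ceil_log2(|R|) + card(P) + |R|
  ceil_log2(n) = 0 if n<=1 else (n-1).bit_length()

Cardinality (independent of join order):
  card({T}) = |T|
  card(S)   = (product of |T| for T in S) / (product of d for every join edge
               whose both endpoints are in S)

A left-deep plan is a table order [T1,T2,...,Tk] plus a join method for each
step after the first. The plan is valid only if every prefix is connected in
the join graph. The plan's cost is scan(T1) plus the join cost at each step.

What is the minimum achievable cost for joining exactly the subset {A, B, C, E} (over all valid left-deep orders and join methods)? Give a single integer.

4440

Selinger DP over subsets of {A,B,C,E}:
  {B}: scan cost=100, card=100
  {C}: scan cost=40, card=40
  {A}: scan cost=40, card=40
  {E}: scan cost=80, card=80
  {BC}: card=1000; try (C,hash)→680, (B,merge)→1120, (C,merge)→1180, (B,hash)→1480, (B,nl)→4040, (C,nl)→4100; best=680 via (C,hash)
  {AC}: card=200; try (A,nl_idx)→480, (C,hash)→560, (A,hash)→560, (C,merge)→600, (A,merge)→600, (C,nl)→1640 …(+1); best=480 via (A,nl_idx)
  {AE}: card=320; try (A,hash)→640, (A,nl_idx)→880, (E,merge)→960, (A,merge)→1000, (E,hash)→1200, (E,nl)→3240 …(+1); best=640 via (A,hash)
  {ABC}: card=5000; try (B,hash)→2080, (A,hash)→2160, (B,merge)→3080, (A,nl_idx)→11680, (A,merge)→11960, (B,nl)→20480 …(+1); best=2080 via (B,hash)
  {ACE}: card=1600; try (C,hash)→1440, (E,hash)→1800, (E,merge)→2920, (C,merge)→4120, (C,nl)→13440, (E,nl)→16480; best=1440 via (C,hash)
  {ABCE}: card=40000; try (B,hash)→4440, (E,hash)→8200, (B,merge)→21440, (E,merge)→72720, (B,nl)→161440, (E,nl)→402080; best=4440 via (B,hash)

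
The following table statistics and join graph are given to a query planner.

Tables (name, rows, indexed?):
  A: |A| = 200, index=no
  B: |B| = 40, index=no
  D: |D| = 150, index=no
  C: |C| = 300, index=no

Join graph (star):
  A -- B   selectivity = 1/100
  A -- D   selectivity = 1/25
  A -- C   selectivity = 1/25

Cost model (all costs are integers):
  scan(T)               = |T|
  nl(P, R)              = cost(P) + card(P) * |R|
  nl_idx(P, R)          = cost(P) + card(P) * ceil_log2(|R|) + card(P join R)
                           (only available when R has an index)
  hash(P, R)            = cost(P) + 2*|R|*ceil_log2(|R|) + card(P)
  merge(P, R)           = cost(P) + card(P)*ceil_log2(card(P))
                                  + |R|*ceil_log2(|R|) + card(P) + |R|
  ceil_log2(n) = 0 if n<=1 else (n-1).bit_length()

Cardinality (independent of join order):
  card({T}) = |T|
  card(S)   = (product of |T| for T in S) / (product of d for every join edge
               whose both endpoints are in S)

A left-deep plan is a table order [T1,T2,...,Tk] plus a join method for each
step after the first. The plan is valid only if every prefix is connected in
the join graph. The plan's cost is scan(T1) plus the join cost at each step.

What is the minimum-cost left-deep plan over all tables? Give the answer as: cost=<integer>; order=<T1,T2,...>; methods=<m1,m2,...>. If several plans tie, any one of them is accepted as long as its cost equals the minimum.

Selinger DP (subsets sized 1..n):
  {A}: scan cost=200, card=200
  {B}: scan cost=40, card=40
  {D}: scan cost=150, card=150
  {C}: scan cost=300, card=300
  {AB}: card=80; try (B,hash)→880, (A,merge)→2120, (B,merge)→2280, (A,hash)→3280, (A,nl)→8040, (B,nl)→8200; best=880 via (B,hash)
  {AD}: card=1200; try (D,hash)→2800, (A,merge)→3300, (D,merge)→3350, (A,hash)→3500, (A,nl)→30150, (D,nl)→30200; best=2800 via (D,hash)
  {AC}: card=2400; try (A,hash)→3800, (C,merge)→5000, (A,merge)→5100, (C,hash)→5800, (C,nl)→60200, (A,nl)→60300; best=3800 via (A,hash)
  {ABD}: card=480; try (D,merge)→2870, (D,hash)→3360, (B,hash)→4480, (D,nl)→12880, (B,merge)→17480, (B,nl)→50800; best=2870 via (D,merge)
  {ABC}: card=960; try (C,merge)→4520, (C,hash)→6360, (B,hash)→6680, (C,nl)→24880, (B,merge)→35280, (B,nl)→99800; best=4520 via (C,merge)
  {ACD}: card=14400; try (D,hash)→8600, (C,hash)→9400, (C,merge)→20200, (D,merge)→36350, (C,nl)→362800, (D,nl)→363800; best=8600 via (D,hash)
  {ABCD}: card=5760; try (D,hash)→7880, (C,hash)→8750, (C,merge)→10670, (D,merge)→16430, (B,hash)→23480, (C,nl)→146870 …(+3); best=7880 via (D,hash)

cost=7880; order=A,B,C,D; methods=hash,merge,hash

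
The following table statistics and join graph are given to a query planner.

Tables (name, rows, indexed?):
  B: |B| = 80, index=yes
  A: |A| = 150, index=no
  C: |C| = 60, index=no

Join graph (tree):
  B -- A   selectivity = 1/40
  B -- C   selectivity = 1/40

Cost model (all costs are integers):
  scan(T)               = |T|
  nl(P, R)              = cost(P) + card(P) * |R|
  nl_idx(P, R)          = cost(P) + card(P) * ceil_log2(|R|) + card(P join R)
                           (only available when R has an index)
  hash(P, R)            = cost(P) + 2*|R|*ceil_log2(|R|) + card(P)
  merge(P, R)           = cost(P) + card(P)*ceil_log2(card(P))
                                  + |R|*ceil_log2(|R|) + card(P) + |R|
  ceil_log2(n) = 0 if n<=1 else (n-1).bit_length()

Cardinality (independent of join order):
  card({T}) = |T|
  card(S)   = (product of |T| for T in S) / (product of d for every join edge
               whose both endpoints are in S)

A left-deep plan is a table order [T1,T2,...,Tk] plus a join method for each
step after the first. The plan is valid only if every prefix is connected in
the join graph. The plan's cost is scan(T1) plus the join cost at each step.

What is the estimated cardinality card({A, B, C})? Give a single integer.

450

Tables in S: A(150), B(80), C(60)
Edges inside S: B-A(d=40), B-C(d=40)
numerator = 150 * 80 * 60 = 720000
denominator = 40 * 40 = 1600
card(S) = 720000 / 1600 = 450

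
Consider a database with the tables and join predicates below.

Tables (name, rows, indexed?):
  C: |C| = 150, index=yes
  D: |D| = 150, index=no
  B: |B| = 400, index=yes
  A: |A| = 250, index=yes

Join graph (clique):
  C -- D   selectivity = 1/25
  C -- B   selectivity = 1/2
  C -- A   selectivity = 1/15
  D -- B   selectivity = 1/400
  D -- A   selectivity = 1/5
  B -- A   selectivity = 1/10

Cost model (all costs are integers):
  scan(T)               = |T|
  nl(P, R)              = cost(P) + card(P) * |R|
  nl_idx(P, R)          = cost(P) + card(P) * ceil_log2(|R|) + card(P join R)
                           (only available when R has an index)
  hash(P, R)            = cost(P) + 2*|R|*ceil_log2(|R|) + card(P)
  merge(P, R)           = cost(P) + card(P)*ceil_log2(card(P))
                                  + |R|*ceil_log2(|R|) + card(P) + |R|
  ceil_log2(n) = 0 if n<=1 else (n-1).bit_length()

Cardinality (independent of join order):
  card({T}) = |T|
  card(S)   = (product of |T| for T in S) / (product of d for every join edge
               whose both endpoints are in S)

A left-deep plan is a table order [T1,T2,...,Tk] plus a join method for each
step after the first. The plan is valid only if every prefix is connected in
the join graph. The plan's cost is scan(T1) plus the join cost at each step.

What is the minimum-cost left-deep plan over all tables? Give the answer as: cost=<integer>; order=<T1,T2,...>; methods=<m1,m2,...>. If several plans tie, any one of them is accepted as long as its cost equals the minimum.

Selinger DP (subsets sized 1..n):
  {C}: scan cost=150, card=150
  {D}: scan cost=150, card=150
  {B}: scan cost=400, card=400
  {A}: scan cost=250, card=250
  {CD}: card=900; try (C,nl_idx)→2250, (D,hash)→2700, (C,hash)→2700, (D,merge)→2850, (C,merge)→2850, (D,nl)→22650 …(+1); best=2250 via (C,nl_idx)
  {BC}: card=30000; try (C,hash)→3200, (B,merge)→5500, (C,merge)→5750, (B,hash)→7500, (B,nl_idx)→31500, (C,nl_idx)→33600 …(+2); best=3200 via (C,hash)
  {AC}: card=2500; try (C,hash)→2900, (A,merge)→3750, (C,merge)→3850, (A,nl_idx)→3850, (A,hash)→4300, (C,nl_idx)→4750 …(+2); best=2900 via (C,hash)
  {BD}: card=150; try (B,nl_idx)→1650, (D,hash)→3200, (B,merge)→5500, (D,merge)→5750, (B,hash)→7500, (B,nl)→60150 …(+1); best=1650 via (B,nl_idx)
  {AD}: card=7500; try (D,hash)→2900, (A,merge)→3750, (D,merge)→3850, (A,hash)→4300, (A,nl_idx)→8850, (A,nl)→37650 …(+1); best=2900 via (D,hash)
  {AB}: card=10000; try (A,hash)→4800, (B,merge)→6500, (A,merge)→6650, (B,hash)→7700, (B,nl_idx)→12500, (A,nl_idx)→13600 …(+2); best=4800 via (A,hash)
  {BCD}: card=450; try (C,nl_idx)→3300, (C,hash)→4200, (C,merge)→4350, (B,hash)→10350, (B,nl_idx)→10800, (B,merge)→16150 …(+5); best=3300 via (C,nl_idx)
  {ACD}: card=3000; try (A,hash)→7150, (D,hash)→7800, (A,nl_idx)→12450, (C,hash)→12800, (A,merge)→14400, (D,merge)→36750 …(+5); best=7150 via (A,hash)
  {ABC}: card=50000; try (B,hash)→12600, (C,hash)→17200, (A,hash)→37200, (B,merge)→39400, (B,nl_idx)→75400, (C,nl_idx)→134800 …(+6); best=12600 via (B,hash)
  {ABD}: card=750; try (A,nl_idx)→3600, (A,merge)→5250, (A,hash)→5800, (D,hash)→17200, (B,hash)→17600, (A,nl)→39150 …(+5); best=3600 via (A,nl_idx)
  {ABCD}: card=150; try (C,hash)→6750, (A,nl_idx)→7050, (A,hash)→7750, (C,nl_idx)→9750, (A,merge)→10050, (C,merge)→13200 …(+9); best=6750 via (C,hash)

cost=6750; order=D,B,A,C; methods=nl_idx,nl_idx,hash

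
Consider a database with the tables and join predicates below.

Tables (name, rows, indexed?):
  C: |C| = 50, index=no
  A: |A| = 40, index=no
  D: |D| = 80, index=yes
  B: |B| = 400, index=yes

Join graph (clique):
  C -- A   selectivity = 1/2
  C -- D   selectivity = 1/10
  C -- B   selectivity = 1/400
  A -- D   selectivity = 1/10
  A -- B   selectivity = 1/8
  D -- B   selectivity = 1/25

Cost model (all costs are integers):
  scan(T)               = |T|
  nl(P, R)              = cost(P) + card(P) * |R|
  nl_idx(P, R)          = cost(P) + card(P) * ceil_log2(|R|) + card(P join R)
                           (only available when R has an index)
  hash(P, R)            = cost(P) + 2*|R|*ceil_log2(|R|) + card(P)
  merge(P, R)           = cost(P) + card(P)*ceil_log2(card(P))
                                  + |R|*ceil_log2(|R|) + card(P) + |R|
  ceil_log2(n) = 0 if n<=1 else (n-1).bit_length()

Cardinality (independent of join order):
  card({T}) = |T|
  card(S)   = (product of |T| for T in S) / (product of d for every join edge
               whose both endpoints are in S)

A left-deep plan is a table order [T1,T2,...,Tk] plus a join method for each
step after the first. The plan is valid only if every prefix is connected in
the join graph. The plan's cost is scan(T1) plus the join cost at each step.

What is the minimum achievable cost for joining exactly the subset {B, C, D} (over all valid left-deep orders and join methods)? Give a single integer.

916

Selinger DP over subsets of {B,C,D}:
  {C}: scan cost=50, card=50
  {D}: scan cost=80, card=80
  {B}: scan cost=400, card=400
  {CD}: card=400; try (C,hash)→760, (D,nl_idx)→800, (D,merge)→1040, (C,merge)→1070, (D,hash)→1220, (D,nl)→4050 …(+1); best=760 via (C,hash)
  {BC}: card=50; try (B,nl_idx)→550, (C,hash)→1400, (B,merge)→4400, (C,merge)→4750, (B,hash)→7300, (B,nl)→20050 …(+1); best=550 via (B,nl_idx)
  {BD}: card=1280; try (D,hash)→1920, (B,nl_idx)→2080, (D,nl_idx)→4480, (B,merge)→4720, (D,merge)→5040, (B,hash)→7360 …(+2); best=1920 via (D,hash)
  {BCD}: card=16; try (D,nl_idx)→916, (D,merge)→1540, (D,hash)→1720, (C,hash)→3800, (B,nl_idx)→4376, (D,nl)→4550 …(+5); best=916 via (D,nl_idx)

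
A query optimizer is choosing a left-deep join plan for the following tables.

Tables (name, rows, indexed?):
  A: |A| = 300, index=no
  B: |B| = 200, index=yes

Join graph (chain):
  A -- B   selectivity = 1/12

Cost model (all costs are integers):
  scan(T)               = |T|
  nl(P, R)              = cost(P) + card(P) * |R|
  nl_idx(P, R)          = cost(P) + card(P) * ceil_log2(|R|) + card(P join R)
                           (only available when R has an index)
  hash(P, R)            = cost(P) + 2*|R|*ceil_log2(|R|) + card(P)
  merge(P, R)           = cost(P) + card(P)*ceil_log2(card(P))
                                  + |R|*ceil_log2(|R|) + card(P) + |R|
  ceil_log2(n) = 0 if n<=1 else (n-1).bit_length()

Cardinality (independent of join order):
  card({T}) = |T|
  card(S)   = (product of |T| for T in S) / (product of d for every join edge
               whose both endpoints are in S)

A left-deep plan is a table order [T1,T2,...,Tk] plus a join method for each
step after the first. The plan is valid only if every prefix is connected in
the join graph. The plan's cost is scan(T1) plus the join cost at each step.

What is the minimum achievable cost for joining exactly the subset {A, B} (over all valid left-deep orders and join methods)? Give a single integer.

3800

Selinger DP over subsets of {A,B}:
  {A}: scan cost=300, card=300
  {B}: scan cost=200, card=200
  {AB}: card=5000; try (B,hash)→3800, (A,merge)→5000, (B,merge)→5100, (A,hash)→5800, (B,nl_idx)→7700, (A,nl)→60200 …(+1); best=3800 via (B,hash)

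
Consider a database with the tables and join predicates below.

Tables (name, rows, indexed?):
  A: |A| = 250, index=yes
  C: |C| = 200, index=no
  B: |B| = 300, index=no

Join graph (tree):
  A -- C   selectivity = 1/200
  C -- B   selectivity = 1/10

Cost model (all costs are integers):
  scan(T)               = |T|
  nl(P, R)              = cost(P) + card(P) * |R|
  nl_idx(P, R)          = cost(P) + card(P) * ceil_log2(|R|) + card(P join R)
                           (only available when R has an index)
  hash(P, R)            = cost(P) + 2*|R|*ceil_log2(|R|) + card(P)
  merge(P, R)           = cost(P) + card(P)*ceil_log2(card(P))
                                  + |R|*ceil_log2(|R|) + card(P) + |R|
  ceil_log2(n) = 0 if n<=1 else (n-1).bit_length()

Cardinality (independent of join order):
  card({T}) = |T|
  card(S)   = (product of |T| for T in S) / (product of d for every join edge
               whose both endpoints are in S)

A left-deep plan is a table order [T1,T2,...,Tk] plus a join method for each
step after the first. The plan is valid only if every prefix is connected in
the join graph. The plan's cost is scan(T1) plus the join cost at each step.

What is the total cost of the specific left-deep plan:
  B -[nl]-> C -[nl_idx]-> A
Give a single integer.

step 1: scan B: cost=300, card=300
step 2: join C via nl
    card(P join C) = 300*200/(10) = 6000
    cost = 300 + 300*200 = 60300
step 3: join A via nl_idx
    card(P join A) = 6000*250/(200) = 7500
    cost = 60300 + 6000*8 + 7500 = 115800

115800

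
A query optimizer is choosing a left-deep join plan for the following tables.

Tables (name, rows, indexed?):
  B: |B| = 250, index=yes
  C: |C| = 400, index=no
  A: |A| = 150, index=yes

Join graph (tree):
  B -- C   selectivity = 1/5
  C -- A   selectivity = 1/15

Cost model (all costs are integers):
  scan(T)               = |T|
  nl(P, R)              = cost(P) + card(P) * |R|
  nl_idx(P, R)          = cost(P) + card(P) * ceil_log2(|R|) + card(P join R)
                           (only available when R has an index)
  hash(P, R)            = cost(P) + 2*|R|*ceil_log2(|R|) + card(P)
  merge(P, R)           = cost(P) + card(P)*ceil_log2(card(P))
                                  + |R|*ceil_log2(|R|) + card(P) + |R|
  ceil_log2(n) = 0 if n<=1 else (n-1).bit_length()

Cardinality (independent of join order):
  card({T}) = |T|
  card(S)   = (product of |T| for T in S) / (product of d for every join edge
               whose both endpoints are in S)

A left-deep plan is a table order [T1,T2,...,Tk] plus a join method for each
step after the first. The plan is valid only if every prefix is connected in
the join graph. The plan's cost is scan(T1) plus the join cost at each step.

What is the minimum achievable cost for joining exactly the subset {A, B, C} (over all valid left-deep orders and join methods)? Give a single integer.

Selinger DP over subsets of {A,B,C}:
  {B}: scan cost=250, card=250
  {C}: scan cost=400, card=400
  {A}: scan cost=150, card=150
  {BC}: card=20000; try (B,hash)→4800, (C,merge)→6500, (B,merge)→6650, (C,hash)→7700, (B,nl_idx)→23600, (C,nl)→100250 …(+1); best=4800 via (B,hash)
  {AC}: card=4000; try (A,hash)→3200, (C,merge)→5500, (A,merge)→5750, (C,hash)→7500, (A,nl_idx)→7600, (C,nl)→60150 …(+1); best=3200 via (A,hash)
  {ABC}: card=200000; try (B,hash)→11200, (A,hash)→27200, (B,merge)→57450, (B,nl_idx)→235200, (A,merge)→326150, (A,nl_idx)→364800 …(+2); best=11200 via (B,hash)

11200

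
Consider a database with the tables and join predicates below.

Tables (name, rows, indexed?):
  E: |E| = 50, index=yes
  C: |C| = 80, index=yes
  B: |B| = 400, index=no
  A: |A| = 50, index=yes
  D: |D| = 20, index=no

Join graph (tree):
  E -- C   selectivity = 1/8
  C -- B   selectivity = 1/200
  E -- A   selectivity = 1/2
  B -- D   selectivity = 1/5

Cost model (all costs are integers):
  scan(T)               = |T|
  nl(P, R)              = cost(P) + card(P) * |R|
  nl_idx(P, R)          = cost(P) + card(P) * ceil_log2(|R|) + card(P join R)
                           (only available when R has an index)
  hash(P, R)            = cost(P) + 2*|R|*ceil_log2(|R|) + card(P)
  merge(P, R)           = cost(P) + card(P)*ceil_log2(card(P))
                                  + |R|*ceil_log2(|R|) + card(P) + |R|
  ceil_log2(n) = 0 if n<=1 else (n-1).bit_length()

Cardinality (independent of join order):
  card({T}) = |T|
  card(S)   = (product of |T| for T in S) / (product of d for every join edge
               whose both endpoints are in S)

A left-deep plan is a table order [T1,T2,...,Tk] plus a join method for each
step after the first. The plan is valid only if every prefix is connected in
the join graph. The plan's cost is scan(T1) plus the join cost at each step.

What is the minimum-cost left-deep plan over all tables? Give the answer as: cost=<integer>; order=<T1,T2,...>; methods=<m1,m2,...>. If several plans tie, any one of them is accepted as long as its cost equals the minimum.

cost=8120; order=B,C,D,E,A; methods=hash,hash,hash,hash

Selinger DP (subsets sized 1..n):
  {E}: scan cost=50, card=50
  {C}: scan cost=80, card=80
  {B}: scan cost=400, card=400
  {A}: scan cost=50, card=50
  {D}: scan cost=20, card=20
  {CE}: card=500; try (E,hash)→760, (C,nl_idx)→900, (C,merge)→1040, (E,nl_idx)→1060, (E,merge)→1070, (C,hash)→1220 …(+2); best=760 via (E,hash)
  {AE}: card=1250; try (E,hash)→700, (A,hash)→700, (E,merge)→750, (A,merge)→750, (E,nl_idx)→1600, (A,nl_idx)→1600 …(+2); best=700 via (E,hash)
  {BC}: card=160; try (C,hash)→1920, (C,nl_idx)→3360, (B,merge)→4720, (C,merge)→5040, (B,hash)→7360, (B,nl)→32080 …(+1); best=1920 via (C,hash)
  {BD}: card=1600; try (D,hash)→1000, (B,merge)→4140, (D,merge)→4520, (B,hash)→7240, (B,nl)→8020, (D,nl)→8400; best=1000 via (D,hash)
  {BCE}: card=1000; try (E,hash)→2680, (E,merge)→3710, (E,nl_idx)→3880, (B,hash)→8460, (B,merge)→9760, (E,nl)→9920 …(+1); best=2680 via (E,hash)
  {ACE}: card=12500; try (A,hash)→1860, (C,hash)→3070, (A,merge)→6110, (A,nl_idx)→16260, (C,merge)→16340, (C,nl_idx)→21950 …(+2); best=1860 via (A,hash)
  {BCD}: card=640; try (D,hash)→2280, (D,merge)→3480, (C,hash)→3720, (D,nl)→5120, (C,nl_idx)→12840, (C,merge)→20840 …(+1); best=2280 via (D,hash)
  {ABCE}: card=25000; try (A,hash)→4280, (A,merge)→14030, (B,hash)→21560, (A,nl_idx)→33680, (A,nl)→52680, (B,merge)→193360 …(+1); best=4280 via (A,hash)
  {BCDE}: card=4000; try (E,hash)→3520, (D,hash)→3880, (E,merge)→9670, (E,nl_idx)→10120, (D,merge)→13800, (D,nl)→22680 …(+1); best=3520 via (E,hash)
  {ABCDE}: card=100000; try (A,hash)→8120, (D,hash)→29480, (A,merge)→55870, (A,nl_idx)→127520, (A,nl)→203520, (D,merge)→404400 …(+1); best=8120 via (A,hash)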